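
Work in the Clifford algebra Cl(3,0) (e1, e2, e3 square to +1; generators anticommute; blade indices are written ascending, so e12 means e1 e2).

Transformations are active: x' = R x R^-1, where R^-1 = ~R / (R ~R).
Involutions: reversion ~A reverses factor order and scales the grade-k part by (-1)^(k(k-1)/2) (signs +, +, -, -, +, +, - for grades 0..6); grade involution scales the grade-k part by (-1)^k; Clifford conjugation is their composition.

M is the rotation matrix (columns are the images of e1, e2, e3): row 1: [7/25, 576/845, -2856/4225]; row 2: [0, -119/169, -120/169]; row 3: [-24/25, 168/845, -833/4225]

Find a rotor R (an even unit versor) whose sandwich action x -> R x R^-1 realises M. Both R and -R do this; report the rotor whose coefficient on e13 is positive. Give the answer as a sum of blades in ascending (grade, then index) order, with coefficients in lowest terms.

Method: write R = a + b12*e12 + b13*e13 + b23*e23 with a^2 + b12^2 + b13^2 + b23^2 = 1 (so R^-1 = ~R). Expanding the columns R e_j ~R gives tr M = 4a^2 - 1 and, from the antisymmetric part, M21 - M12 = -4a*b12, M13 - M31 = 4a*b13, M32 - M23 = -4a*b23.
Here tr M = -105/169, so a^2 = (1 + tr M)/4 = 16/169 and a = ±4/13. Taking a = 4/13: M21 - M12 = -576/845, M13 - M31 = 48/169, M32 - M23 = 768/845, giving b12 = 36/65, b13 = 3/13, b23 = -48/65, i.e. R = 4/13 + 36/65*e12 + 3/13*e13 - 48/65*e23.
Its e13 coefficient is already positive.
Answer: 4/13 + 36/65*e12 + 3/13*e13 - 48/65*e23. Uniqueness: Spin(3) -> SO(3) maps R and -R to the same rotation of trace -105/169; fixing the sign of the e13 coefficient removes the ambiguity.


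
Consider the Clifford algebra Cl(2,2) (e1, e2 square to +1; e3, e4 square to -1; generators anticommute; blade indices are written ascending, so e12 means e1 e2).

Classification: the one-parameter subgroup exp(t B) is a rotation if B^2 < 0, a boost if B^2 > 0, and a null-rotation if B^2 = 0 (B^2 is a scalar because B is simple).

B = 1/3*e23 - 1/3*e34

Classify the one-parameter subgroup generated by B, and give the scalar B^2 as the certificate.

B^2 term by term: the squares give (1/3)^2*(e23)^2 + (-1/3)^2*(e34)^2 = 1/9*(+1) + 1/9*(-1) = 0 (each basis 2-blade squares to minus the product of its generators' squares); cross terms between blades sharing an index anticommute and cancel. So B^2 = 0.
Answer: null-rotation, certificate B^2 = 0. One invariant decides it: the square 0 survives every conjugation, and its sign is exactly the classification.


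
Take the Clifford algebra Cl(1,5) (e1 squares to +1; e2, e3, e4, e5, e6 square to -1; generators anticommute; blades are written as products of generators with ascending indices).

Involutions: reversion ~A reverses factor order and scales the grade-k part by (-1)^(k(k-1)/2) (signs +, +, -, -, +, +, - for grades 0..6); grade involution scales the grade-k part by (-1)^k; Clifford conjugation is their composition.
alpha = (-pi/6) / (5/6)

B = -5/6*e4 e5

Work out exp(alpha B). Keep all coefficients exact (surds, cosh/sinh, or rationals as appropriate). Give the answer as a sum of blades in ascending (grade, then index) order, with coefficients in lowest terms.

B^2 = (-5/6)^2*(e4 e5)^2 = 25/36*(-1) = -25/36 (a basis 2-blade squares to minus the product of its generators' squares).
B^2 = -25/36 — B^2 < 0, so the exponential closes trigonometrically: l = 5/6, alpha*l = -pi/6, so exp(alpha B) = cos(-pi/6) + (sin(-pi/6)/(5/6))*B = sqrt(3)/2 + (-3/5)*B.
Answer: sqrt(3)/2 + 1/2*e4 e5


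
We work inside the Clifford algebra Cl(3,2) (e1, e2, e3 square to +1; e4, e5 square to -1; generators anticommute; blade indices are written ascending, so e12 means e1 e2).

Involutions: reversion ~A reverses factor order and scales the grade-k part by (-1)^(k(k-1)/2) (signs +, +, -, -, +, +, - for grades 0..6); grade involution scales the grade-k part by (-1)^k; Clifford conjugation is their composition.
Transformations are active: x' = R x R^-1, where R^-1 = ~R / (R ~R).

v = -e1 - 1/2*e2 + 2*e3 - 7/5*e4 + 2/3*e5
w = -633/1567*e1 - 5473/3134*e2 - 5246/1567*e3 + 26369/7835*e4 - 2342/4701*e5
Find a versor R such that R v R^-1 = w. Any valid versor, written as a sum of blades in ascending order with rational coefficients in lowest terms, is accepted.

Take R = v + w = -2200/1567*e1 - 3520/1567*e2 - 2112/1567*e3 + 3080/1567*e4 + 264/1567*e5. Because q(v) = q(w) = 2561/900, conjugation by R sends v exactly to w.
Answer: -2200/1567*e1 - 3520/1567*e2 - 2112/1567*e3 + 3080/1567*e4 + 264/1567*e5


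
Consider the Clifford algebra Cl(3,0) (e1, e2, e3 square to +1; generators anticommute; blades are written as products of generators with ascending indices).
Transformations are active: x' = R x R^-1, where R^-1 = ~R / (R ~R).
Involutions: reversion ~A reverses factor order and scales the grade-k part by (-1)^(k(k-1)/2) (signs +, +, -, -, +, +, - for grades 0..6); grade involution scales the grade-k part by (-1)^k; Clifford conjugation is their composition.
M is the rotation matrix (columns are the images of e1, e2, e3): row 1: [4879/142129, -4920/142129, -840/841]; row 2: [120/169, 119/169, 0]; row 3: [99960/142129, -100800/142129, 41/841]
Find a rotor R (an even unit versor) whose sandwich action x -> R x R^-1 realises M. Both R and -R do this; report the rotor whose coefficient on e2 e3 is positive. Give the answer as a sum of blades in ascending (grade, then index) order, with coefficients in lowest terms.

Method: write R = a + b12*e1 e2 + b13*e1 e3 + b23*e2 e3 with a^2 + b12^2 + b13^2 + b23^2 = 1 (so R^-1 = ~R). Expanding the columns R e_j ~R gives tr M = 4a^2 - 1 and, from the antisymmetric part, M21 - M12 = -4a*b12, M13 - M31 = 4a*b13, M32 - M23 = -4a*b23.
Here tr M = 111887/142129, so a^2 = (1 + tr M)/4 = 63504/142129 and a = ±252/377. Taking a = 252/377: M21 - M12 = 105840/142129, M13 - M31 = -241920/142129, M32 - M23 = -100800/142129, giving b12 = -105/377, b13 = -240/377, b23 = 100/377, i.e. R = 252/377 - 105/377*e1 e2 - 240/377*e1 e3 + 100/377*e2 e3.
Its e2 e3 coefficient is already positive.
Answer: 252/377 - 105/377*e1 e2 - 240/377*e1 e3 + 100/377*e2 e3. Recall the cover is two-to-one: with M of trace 111887/142129, both preimages act alike, and the stated e2 e3 sign chooses the sheet.


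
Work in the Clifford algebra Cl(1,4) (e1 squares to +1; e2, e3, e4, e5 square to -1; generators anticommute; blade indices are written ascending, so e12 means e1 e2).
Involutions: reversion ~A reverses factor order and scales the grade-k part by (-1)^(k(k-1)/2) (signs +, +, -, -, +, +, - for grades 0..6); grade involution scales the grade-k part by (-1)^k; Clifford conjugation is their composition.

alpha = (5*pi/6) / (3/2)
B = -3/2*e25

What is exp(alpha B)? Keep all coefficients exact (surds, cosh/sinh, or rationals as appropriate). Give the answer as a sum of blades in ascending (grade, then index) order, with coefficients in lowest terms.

B^2 = (-3/2)^2*(e25)^2 = 9/4*(-1) = -9/4 (a basis 2-blade squares to minus the product of its generators' squares).
B^2 = -9/4 — circular case — the even/odd split gives cos and sin: l = 3/2, alpha*l = 5*pi/6, so exp(alpha B) = cos(5*pi/6) + (sin(5*pi/6)/(3/2))*B = -sqrt(3)/2 + (1/3)*B.
Answer: -sqrt(3)/2 - 1/2*e25


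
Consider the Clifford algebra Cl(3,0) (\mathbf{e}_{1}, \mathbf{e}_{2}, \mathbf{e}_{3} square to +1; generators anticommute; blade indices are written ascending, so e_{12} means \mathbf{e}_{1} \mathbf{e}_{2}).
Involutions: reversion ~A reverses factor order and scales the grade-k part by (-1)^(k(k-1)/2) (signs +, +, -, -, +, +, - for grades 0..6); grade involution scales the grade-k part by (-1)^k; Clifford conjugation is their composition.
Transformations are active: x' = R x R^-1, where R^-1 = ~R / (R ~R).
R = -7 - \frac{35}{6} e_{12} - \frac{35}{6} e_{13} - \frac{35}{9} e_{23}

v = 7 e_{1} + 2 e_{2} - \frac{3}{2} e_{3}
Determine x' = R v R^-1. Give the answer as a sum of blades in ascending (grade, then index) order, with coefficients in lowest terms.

~R = -7 + \frac{35}{6} e_{12} + \frac{35}{6} e_{13} + \frac{35}{9} e_{23}, and R ~R = \frac{21413}{162}, so R^-1 = ~R / (\frac{21413}{162}).
R v = -\frac{623}{12} e_{1} + \frac{98}{3} e_{2} + \frac{532}{9} e_{3} - \frac{245}{36} e_{123}
Answer: -\frac{481}{437} e_{1} - \frac{5297}{874} e_{2} - \frac{1818}{437} e_{3}


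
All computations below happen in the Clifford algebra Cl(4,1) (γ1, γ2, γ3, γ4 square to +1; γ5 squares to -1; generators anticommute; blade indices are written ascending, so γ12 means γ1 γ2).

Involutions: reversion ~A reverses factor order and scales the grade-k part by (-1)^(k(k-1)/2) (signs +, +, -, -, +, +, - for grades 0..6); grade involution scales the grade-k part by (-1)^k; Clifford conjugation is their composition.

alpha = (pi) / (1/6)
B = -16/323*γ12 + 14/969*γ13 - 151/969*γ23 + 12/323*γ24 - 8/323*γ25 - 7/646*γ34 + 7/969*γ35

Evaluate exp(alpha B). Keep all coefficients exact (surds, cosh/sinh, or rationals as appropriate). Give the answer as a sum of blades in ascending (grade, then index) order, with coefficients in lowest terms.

B^2 term by term: the squares give (-16/323)^2*(γ12)^2 + (14/969)^2*(γ13)^2 + (-151/969)^2*(γ23)^2 + (12/323)^2*(γ24)^2 + (-8/323)^2*(γ25)^2 + (-7/646)^2*(γ34)^2 + (7/969)^2*(γ35)^2 = 256/104329*(-1) + 196/938961*(-1) + 22801/938961*(-1) + 144/104329*(-1) + 64/104329*(+1) + 49/417316*(-1) + 49/938961*(+1) = -1/36 (each basis 2-blade squares to minus the product of its generators' squares); cross terms between blades sharing an index anticommute and cancel; the commuting (index-disjoint) pairs give grade-4 terms 2*c*c'*(blade product), which cancel blade by blade — γ1234: 112/104329 - 112/104329 = 0; γ1235: -224/312987 + 224/312987 = 0; γ2345: -56/104329 + 56/104329 = 0 — confirming B is simple. So B^2 = -1/36.
B^2 = -1/36 — since the square is negative, the closed form is circular: l = 1/6, alpha*l = pi, so exp(alpha B) = cos(pi) + (sin(pi)/(1/6))*B = -1 + (0)*B.
Answer: -1


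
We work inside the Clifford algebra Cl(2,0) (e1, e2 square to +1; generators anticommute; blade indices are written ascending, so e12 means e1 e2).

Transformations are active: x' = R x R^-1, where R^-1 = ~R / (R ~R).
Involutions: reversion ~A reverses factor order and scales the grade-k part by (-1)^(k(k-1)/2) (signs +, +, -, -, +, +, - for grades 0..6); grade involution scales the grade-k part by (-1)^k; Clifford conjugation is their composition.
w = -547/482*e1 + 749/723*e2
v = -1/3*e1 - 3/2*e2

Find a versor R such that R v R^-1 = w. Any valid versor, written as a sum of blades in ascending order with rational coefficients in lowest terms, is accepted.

Sketch: the shared square 85/36 makes R = v + w = -2123/1446*e1 - 671/1446*e2 the natural versor; its sandwich fixes that direction, negates (v - w)/2, and sends v to w.
Answer: -2123/1446*e1 - 671/1446*e2


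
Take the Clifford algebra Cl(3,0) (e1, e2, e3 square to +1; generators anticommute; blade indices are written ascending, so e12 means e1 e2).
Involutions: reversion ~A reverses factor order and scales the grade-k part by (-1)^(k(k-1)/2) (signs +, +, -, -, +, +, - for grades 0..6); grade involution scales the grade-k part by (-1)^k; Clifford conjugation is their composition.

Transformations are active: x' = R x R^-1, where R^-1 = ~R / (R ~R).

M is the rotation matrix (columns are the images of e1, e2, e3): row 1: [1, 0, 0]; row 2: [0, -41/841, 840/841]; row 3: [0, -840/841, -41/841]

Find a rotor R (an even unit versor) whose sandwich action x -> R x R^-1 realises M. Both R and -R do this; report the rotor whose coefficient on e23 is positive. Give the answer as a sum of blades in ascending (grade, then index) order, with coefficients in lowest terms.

Method: write R = a + b12*e12 + b13*e13 + b23*e23 with a^2 + b12^2 + b13^2 + b23^2 = 1 (so R^-1 = ~R). Expanding the columns R e_j ~R gives tr M = 4a^2 - 1 and, from the antisymmetric part, M21 - M12 = -4a*b12, M13 - M31 = 4a*b13, M32 - M23 = -4a*b23.
Here tr M = 759/841, so a^2 = (1 + tr M)/4 = 400/841 and a = ±20/29. Taking a = 20/29: M21 - M12 = 0, M13 - M31 = 0, M32 - M23 = -1680/841, giving b12 = 0, b13 = 0, b23 = 21/29, i.e. R = 20/29 + 21/29*e23.
Its e23 coefficient is already positive.
Answer: 20/29 + 21/29*e23. Note: both R and -R realise this M (trace 759/841); the covering map identifies them, and the e23-coefficient sign is the tie-breaker.


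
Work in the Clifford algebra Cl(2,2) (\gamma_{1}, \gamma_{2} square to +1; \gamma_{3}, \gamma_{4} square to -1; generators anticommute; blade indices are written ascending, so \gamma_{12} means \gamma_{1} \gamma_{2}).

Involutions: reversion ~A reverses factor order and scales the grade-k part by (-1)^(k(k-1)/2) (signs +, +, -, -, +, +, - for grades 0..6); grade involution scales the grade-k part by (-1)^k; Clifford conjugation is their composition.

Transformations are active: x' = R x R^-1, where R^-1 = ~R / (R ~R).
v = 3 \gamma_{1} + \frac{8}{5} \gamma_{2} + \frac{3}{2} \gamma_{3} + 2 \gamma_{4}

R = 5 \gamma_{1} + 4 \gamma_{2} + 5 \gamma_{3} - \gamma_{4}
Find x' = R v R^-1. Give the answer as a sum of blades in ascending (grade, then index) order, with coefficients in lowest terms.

~R = 5 \gamma_{1} + 4 \gamma_{2} + 5 \gamma_{3} - \gamma_{4}, and R ~R = 15, so R^-1 = ~R / (15).
R v = \frac{159}{10} - 4 \gamma_{12} - \frac{15}{2} \gamma_{13} + 13 \gamma_{14} - 2 \gamma_{23} + \frac{48}{5} \gamma_{24} + \frac{23}{2} \gamma_{34}
Answer: \frac{38}{5} \gamma_{1} + \frac{172}{25} \gamma_{2} + \frac{91}{10} \gamma_{3} - \frac{103}{25} \gamma_{4}


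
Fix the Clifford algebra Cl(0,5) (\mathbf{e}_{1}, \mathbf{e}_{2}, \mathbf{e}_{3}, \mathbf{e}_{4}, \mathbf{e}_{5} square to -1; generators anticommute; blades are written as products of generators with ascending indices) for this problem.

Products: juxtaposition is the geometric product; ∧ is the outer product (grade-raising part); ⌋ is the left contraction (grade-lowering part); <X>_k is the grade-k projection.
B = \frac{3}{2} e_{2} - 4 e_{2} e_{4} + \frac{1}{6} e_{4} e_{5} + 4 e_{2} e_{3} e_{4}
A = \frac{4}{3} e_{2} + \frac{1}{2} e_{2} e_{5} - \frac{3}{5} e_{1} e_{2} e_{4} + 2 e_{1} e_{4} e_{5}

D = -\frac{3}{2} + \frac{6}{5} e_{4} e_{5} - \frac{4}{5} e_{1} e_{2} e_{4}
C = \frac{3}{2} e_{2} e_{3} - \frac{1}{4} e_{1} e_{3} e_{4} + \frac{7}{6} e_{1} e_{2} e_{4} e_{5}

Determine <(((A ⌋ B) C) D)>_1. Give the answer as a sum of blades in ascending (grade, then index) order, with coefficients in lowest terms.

step 1: -2 + \frac{16}{3} e_{4} - \frac{16}{3} e_{3} e_{4}
step 2: -\frac{4}{3} e_{1} + \frac{4}{3} e_{1} e_{3} - 3 e_{2} e_{3} - 8 e_{2} e_{4} - \frac{56}{9} e_{1} e_{2} e_{5} + \frac{1}{2} e_{1} e_{3} e_{4} + 8 e_{2} e_{3} e_{4} + \frac{56}{9} e_{1} e_{2} e_{3} e_{5} - \frac{7}{3} e_{1} e_{2} e_{4} e_{5}
step 3: -\frac{22}{5} e_{1} - \frac{28}{15} e_{5} + \frac{14}{5} e_{1} e_{2} + \frac{22}{5} e_{1} e_{3} + \frac{41}{10} e_{2} e_{3} + \frac{164}{15} e_{2} e_{4} + \frac{48}{5} e_{2} e_{5} + \frac{224}{45} e_{4} e_{5} - \frac{112}{15} e_{1} e_{2} e_{4} + \frac{28}{3} e_{1} e_{2} e_{5} + \frac{33}{20} e_{1} e_{3} e_{4} - \frac{3}{5} e_{1} e_{3} e_{5} - \frac{8}{5} e_{1} e_{4} e_{5} - \frac{164}{15} e_{2} e_{3} e_{4} - \frac{48}{5} e_{2} e_{3} e_{5} - \frac{224}{45} e_{3} e_{4} e_{5} + \frac{112}{15} e_{1} e_{2} e_{3} e_{4} - \frac{28}{3} e_{1} e_{2} e_{3} e_{5} + \frac{7}{2} e_{1} e_{2} e_{4} e_{5} + \frac{8}{5} e_{1} e_{3} e_{4} e_{5} - \frac{18}{5} e_{2} e_{3} e_{4} e_{5}
step 4: -\frac{22}{5} e_{1} - \frac{28}{15} e_{5}
Answer: -\frac{22}{5} e_{1} - \frac{28}{15} e_{5}


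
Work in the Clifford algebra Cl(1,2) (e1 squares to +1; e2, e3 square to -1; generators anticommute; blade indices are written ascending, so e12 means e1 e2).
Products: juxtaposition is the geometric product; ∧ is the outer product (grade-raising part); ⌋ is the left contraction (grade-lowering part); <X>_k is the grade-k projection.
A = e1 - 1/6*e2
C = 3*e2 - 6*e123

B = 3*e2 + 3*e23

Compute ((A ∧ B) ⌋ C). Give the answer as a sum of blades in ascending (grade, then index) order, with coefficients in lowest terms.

step 1: 3*e12 + 3*e123
step 2: 18 - 18*e3
Answer: 18 - 18*e3


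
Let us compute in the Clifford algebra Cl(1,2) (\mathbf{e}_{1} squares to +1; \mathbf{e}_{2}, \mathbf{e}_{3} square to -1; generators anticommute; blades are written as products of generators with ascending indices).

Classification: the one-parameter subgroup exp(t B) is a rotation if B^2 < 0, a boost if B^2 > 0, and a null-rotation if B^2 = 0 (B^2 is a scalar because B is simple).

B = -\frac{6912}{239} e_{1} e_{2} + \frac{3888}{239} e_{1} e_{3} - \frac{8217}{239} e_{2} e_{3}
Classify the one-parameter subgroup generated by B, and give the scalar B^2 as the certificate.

B^2 term by term: the squares give (-\frac{6912}{239})^2*(e_{1} e_{2})^2 + (\frac{3888}{239})^2*(e_{1} e_{3})^2 + (-\frac{8217}{239})^2*(e_{2} e_{3})^2 = \frac{47775744}{57121}*(+1) + \frac{15116544}{57121}*(+1) + \frac{67519089}{57121}*(-1) = -81 (each basis 2-blade squares to minus the product of its generators' squares); cross terms between blades sharing an index anticommute and cancel. So B^2 = -81.
Answer: rotation, certificate B^2 = -81. Certificate logic: -81 is a conjugation-invariant scalar, so its sign fixes rotation versus boost versus null-rotation outright.


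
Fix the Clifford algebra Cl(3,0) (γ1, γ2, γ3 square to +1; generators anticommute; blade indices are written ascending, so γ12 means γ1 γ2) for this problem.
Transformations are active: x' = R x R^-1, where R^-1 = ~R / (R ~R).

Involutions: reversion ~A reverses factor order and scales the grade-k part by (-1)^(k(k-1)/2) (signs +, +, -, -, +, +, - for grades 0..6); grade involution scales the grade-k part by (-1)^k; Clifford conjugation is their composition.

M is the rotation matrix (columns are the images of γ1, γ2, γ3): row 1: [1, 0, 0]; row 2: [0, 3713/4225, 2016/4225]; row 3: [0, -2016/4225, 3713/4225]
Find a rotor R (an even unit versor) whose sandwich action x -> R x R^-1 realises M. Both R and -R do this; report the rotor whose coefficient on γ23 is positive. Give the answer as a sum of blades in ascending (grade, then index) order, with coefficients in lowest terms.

Method: write R = a + b12*γ12 + b13*γ13 + b23*γ23 with a^2 + b12^2 + b13^2 + b23^2 = 1 (so R^-1 = ~R). Expanding the columns R e_j ~R gives tr M = 4a^2 - 1 and, from the antisymmetric part, M21 - M12 = -4a*b12, M13 - M31 = 4a*b13, M32 - M23 = -4a*b23.
Here tr M = 11651/4225, so a^2 = (1 + tr M)/4 = 3969/4225 and a = ±63/65. Taking a = 63/65: M21 - M12 = 0, M13 - M31 = 0, M32 - M23 = -4032/4225, giving b12 = 0, b13 = 0, b23 = 16/65, i.e. R = 63/65 + 16/65*γ23.
Its γ23 coefficient is already positive.
Answer: 63/65 + 16/65*γ23. Uniqueness: Spin(3) -> SO(3) maps R and -R to the same rotation of trace 11651/4225; fixing the sign of the γ23 coefficient removes the ambiguity.


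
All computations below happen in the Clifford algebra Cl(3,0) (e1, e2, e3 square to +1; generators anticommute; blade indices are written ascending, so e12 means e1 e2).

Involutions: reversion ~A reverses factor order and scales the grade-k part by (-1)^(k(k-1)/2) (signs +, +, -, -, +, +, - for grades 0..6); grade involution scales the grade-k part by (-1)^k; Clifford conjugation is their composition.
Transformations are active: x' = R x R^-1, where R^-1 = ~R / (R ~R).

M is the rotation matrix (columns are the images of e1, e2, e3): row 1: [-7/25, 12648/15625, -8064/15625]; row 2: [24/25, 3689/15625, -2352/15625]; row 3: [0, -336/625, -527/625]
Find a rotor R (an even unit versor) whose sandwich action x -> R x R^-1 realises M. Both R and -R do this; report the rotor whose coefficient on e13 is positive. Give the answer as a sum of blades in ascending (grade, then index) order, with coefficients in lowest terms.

Method: write R = a + b12*e12 + b13*e13 + b23*e23 with a^2 + b12^2 + b13^2 + b23^2 = 1 (so R^-1 = ~R). Expanding the columns R e_j ~R gives tr M = 4a^2 - 1 and, from the antisymmetric part, M21 - M12 = -4a*b12, M13 - M31 = 4a*b13, M32 - M23 = -4a*b23.
Here tr M = -13861/15625, so a^2 = (1 + tr M)/4 = 441/15625 and a = ±21/125. Taking a = 21/125: M21 - M12 = 2352/15625, M13 - M31 = -8064/15625, M32 - M23 = -6048/15625, giving b12 = -28/125, b13 = -96/125, b23 = 72/125, i.e. R = 21/125 - 28/125*e12 - 96/125*e13 + 72/125*e23.
Its e13 coefficient is negative, so report the other preimage -R.
Answer: -21/125 + 28/125*e12 + 96/125*e13 - 72/125*e23. Note: both R and -R realise this M (trace -13861/15625); the covering map identifies them, and the e13-coefficient sign is the tie-breaker.


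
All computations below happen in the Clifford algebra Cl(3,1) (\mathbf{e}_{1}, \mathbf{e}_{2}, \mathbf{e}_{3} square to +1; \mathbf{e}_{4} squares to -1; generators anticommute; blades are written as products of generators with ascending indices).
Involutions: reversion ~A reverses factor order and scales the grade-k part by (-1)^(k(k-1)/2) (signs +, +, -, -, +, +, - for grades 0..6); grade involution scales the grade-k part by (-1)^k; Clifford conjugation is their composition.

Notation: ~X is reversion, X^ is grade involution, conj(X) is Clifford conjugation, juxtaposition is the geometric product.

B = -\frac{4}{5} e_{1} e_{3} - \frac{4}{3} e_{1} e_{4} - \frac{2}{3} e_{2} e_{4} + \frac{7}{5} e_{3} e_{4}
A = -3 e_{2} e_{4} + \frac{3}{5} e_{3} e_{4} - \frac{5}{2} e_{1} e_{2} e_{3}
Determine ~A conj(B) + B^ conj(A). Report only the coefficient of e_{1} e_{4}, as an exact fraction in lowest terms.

first term: \frac{71}{25} + 2 e_{2} - 4 e_{1} e_{2} + \frac{4}{5} e_{1} e_{3} + \frac{12}{25} e_{1} e_{4} - \frac{19}{5} e_{2} e_{3} - \frac{7}{2} e_{1} e_{2} e_{4} - \frac{5}{3} e_{1} e_{3} e_{4} + \frac{10}{3} e_{2} e_{3} e_{4} - \frac{12}{5} e_{1} e_{2} e_{3} e_{4}
second term: -\frac{71}{25} + 2 e_{2} - 4 e_{1} e_{2} + \frac{4}{5} e_{1} e_{3} + \frac{12}{25} e_{1} e_{4} - \frac{19}{5} e_{2} e_{3} + \frac{7}{2} e_{1} e_{2} e_{4} + \frac{5}{3} e_{1} e_{3} e_{4} - \frac{10}{3} e_{2} e_{3} e_{4} + \frac{12}{5} e_{1} e_{2} e_{3} e_{4}
Answer: \frac{24}{25}


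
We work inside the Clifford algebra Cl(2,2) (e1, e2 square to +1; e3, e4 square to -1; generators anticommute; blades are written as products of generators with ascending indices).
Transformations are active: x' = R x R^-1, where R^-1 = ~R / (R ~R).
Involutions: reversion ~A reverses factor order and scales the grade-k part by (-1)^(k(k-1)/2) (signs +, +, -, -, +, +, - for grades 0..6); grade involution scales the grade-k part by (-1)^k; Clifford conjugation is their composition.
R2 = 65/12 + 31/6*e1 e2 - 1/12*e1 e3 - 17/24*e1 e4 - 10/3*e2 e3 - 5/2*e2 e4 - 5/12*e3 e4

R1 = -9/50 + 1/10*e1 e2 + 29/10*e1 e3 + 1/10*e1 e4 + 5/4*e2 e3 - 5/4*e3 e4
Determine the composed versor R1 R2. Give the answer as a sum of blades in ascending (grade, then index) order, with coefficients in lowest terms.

Distribute over the terms of R1 (each basis-blade product reordered to ascending indices, repeated generators contracted through their squares):
(-9/50) R2 = -39/40 - 93/100*e1 e2 + 3/200*e1 e3 + 51/400*e1 e4 + 3/5*e2 e3 + 9/20*e2 e4 + 3/40*e3 e4
(1/10*e1 e2) R2 = -31/60 + 13/24*e1 e2 - 1/3*e1 e3 - 1/4*e1 e4 + 1/120*e2 e3 + 17/240*e2 e4 - 1/24*e1 e2 e3 e4
(29/10*e1 e3) R2 = -29/120 - 29/3*e1 e2 + 377/24*e1 e3 + 29/24*e1 e4 + 899/60*e2 e3 + 493/240*e3 e4 + 29/4*e1 e2 e3 e4
(1/10*e1 e4) R2 = -17/240 - 1/4*e1 e2 - 1/24*e1 e3 + 13/24*e1 e4 + 31/60*e2 e4 - 1/120*e3 e4 - 1/3*e1 e2 e3 e4
(5/4*e2 e3) R2 = -25/6 + 5/48*e1 e2 - 155/24*e1 e3 + 325/48*e2 e3 + 25/48*e2 e4 + 25/8*e3 e4 - 85/96*e1 e2 e3 e4
(-5/4*e3 e4) R2 = -25/48 - 85/96*e1 e3 + 5/48*e1 e4 - 25/8*e2 e3 + 25/6*e2 e4 - 325/48*e3 e4 - 155/24*e1 e2 e3 e4
Summing the partial products and collecting blades:
Answer: -779/120 - 12241/1200*e1 e2 + 19211/2400*e1 e3 + 1039/600*e1 e4 + 1539/80*e2 e3 + 229/40*e2 e4 - 61/40*e3 e4 - 15/32*e1 e2 e3 e4


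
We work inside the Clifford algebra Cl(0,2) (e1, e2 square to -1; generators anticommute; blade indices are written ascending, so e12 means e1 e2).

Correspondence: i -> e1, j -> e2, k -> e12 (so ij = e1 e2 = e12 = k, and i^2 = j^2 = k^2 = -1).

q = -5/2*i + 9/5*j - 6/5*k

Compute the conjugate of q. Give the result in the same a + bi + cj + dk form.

In blades: q = -5/2*e1 + 9/5*e2 - 6/5*e12.
Conjugation here is Clifford conjugation: the scalar is fixed and the grade-1 and grade-2 blades all flip sign, giving 5/2*e1 - 9/5*e2 + 6/5*e12; translating back:
Answer: 5/2*i - 9/5*j + 6/5*k


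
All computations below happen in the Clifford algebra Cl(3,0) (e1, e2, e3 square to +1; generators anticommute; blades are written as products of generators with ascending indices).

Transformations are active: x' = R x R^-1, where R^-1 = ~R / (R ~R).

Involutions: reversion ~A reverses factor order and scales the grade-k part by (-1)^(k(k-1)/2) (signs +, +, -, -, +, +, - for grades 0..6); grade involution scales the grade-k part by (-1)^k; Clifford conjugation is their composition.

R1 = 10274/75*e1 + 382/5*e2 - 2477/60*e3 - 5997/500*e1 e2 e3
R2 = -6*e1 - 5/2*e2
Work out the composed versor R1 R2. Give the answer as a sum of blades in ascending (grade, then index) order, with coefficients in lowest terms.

Distribute over the terms of R2 (each basis-blade product reordered to ascending indices, repeated generators contracted through their squares):
R1 (-6*e1) = -20548/25 + 2292/5*e1 e2 - 2477/10*e1 e3 + 17991/250*e2 e3
R1 (-5/2*e2) = -191 - 5137/15*e1 e2 - 5997/200*e1 e3 - 2477/24*e2 e3
Summing the partial products and collecting blades:
Answer: -25323/25 + 1739/15*e1 e2 - 55537/200*e1 e3 - 93733/3000*e2 e3


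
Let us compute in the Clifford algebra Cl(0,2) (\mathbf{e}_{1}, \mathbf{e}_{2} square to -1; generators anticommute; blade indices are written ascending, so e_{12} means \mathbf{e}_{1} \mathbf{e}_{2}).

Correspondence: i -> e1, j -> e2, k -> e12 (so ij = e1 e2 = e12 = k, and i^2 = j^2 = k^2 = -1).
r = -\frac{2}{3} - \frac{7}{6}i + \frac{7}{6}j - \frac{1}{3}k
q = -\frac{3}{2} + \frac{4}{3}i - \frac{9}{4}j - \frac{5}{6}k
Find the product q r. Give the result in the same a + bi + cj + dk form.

In blades: q = -\frac{3}{2} + \frac{4}{3} e_{1} - \frac{9}{4} e_{2} - \frac{5}{6} e_{12}, r = -\frac{2}{3} - \frac{7}{6} e_{1} + \frac{7}{6} e_{2} - \frac{1}{3} e_{12}.
Distribute q over r term by term (generator squares from the signature, products reordered to ascending indices): (-\frac{3}{2})*r = 1 + \frac{7}{4} e_{1} - \frac{7}{4} e_{2} + \frac{1}{2} e_{12}; (\frac{4}{3} e_{1})*r = \frac{14}{9} - \frac{8}{9} e_{1} + \frac{4}{9} e_{2} + \frac{14}{9} e_{12}; (-\frac{9}{4} e_{2})*r = \frac{21}{8} + \frac{3}{4} e_{1} + \frac{3}{2} e_{2} - \frac{21}{8} e_{12}; (-\frac{5}{6} e_{12})*r = -\frac{5}{18} + \frac{35}{36} e_{1} + \frac{35}{36} e_{2} + \frac{5}{9} e_{12}.
Sum: \frac{353}{72} + \frac{31}{12} e_{1} + \frac{7}{6} e_{2} - \frac{1}{72} e_{12}; translating back through the correspondence:
Answer: \frac{353}{72} + \frac{31}{12}i + \frac{7}{6}j - \frac{1}{72}k


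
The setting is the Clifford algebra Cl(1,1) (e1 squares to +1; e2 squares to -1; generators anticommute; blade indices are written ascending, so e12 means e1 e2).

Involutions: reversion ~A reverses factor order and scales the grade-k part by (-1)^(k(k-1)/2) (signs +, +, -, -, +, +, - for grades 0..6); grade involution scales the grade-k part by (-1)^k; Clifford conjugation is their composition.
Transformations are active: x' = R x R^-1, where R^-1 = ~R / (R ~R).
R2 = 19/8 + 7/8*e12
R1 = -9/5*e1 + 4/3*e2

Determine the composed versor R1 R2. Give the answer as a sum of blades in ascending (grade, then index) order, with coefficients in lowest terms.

Distribute over the terms of R1 (each basis-blade product reordered to ascending indices, repeated generators contracted through their squares):
(-9/5*e1) R2 = -171/40*e1 - 63/40*e2
(4/3*e2) R2 = 7/6*e1 + 19/6*e2
Summing the partial products and collecting blades:
Answer: -373/120*e1 + 191/120*e2


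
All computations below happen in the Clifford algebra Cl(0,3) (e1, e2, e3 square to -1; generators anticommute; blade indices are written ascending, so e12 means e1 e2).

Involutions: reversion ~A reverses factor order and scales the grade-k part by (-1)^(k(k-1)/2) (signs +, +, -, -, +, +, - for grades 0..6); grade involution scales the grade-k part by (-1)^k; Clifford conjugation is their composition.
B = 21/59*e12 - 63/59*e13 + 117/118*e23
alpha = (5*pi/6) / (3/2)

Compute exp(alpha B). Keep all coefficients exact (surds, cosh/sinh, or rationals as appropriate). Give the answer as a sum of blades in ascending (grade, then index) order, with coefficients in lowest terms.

B^2 term by term: the squares give (21/59)^2*(e12)^2 + (-63/59)^2*(e13)^2 + (117/118)^2*(e23)^2 = 441/3481*(-1) + 3969/3481*(-1) + 13689/13924*(-1) = -9/4 (each basis 2-blade squares to minus the product of its generators' squares); cross terms between blades sharing an index anticommute and cancel. So B^2 = -9/4.
B^2 = -9/4 — circular case — the even/odd split gives cos and sin: l = 3/2, alpha*l = 5*pi/6, so exp(alpha B) = cos(5*pi/6) + (sin(5*pi/6)/(3/2))*B = -sqrt(3)/2 + (1/3)*B.
Answer: -sqrt(3)/2 + 7/59*e12 - 21/59*e13 + 39/118*e23


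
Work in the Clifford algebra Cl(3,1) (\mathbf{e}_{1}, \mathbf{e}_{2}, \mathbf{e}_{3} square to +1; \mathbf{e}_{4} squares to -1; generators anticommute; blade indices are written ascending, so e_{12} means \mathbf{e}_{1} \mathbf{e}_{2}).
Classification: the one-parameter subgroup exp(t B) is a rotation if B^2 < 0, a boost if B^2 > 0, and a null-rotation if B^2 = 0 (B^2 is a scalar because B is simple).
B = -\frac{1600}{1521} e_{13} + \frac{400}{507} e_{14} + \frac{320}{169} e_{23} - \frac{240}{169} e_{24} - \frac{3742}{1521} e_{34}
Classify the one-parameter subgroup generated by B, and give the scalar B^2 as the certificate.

B^2 term by term: the squares give (-\frac{1600}{1521})^2*(e_{13})^2 + (\frac{400}{507})^2*(e_{14})^2 + (\frac{320}{169})^2*(e_{23})^2 + (-\frac{240}{169})^2*(e_{24})^2 + (-\frac{3742}{1521})^2*(e_{34})^2 = \frac{2560000}{2313441}*(-1) + \frac{160000}{257049}*(+1) + \frac{102400}{28561}*(-1) + \frac{57600}{28561}*(+1) + \frac{14002564}{2313441}*(+1) = 4 (each basis 2-blade squares to minus the product of its generators' squares); cross terms between blades sharing an index anticommute and cancel; the commuting (index-disjoint) pairs give grade-4 terms 2*c*c'*(blade product), which cancel blade by blade — e_{1234}: -\frac{256000}{85683} + \frac{256000}{85683} = 0 — confirming B is simple. So B^2 = 4.
Answer: boost, certificate B^2 = 4. Why this suffices: the scalar 4 survives any versor conjugation, so its sign alone determines the class however B is presented.


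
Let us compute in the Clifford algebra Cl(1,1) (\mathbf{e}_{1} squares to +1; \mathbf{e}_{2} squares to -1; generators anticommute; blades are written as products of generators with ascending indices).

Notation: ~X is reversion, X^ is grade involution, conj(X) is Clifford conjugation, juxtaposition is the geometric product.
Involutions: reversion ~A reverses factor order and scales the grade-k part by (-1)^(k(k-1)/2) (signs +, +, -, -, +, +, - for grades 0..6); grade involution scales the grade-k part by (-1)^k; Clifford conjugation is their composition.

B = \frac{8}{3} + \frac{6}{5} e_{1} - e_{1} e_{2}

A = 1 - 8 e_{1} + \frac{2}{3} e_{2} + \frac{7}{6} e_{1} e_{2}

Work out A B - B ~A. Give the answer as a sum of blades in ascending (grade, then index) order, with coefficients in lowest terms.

first term: -\frac{81}{10} - \frac{104}{5} e_{1} + \frac{377}{45} e_{2} + \frac{59}{45} e_{1} e_{2}
second term: -\frac{173}{30} - \frac{292}{15} e_{1} - \frac{343}{45} e_{2} - \frac{149}{45} e_{1} e_{2}
Answer: -\frac{7}{3} - \frac{4}{3} e_{1} + 16 e_{2} + \frac{208}{45} e_{1} e_{2}


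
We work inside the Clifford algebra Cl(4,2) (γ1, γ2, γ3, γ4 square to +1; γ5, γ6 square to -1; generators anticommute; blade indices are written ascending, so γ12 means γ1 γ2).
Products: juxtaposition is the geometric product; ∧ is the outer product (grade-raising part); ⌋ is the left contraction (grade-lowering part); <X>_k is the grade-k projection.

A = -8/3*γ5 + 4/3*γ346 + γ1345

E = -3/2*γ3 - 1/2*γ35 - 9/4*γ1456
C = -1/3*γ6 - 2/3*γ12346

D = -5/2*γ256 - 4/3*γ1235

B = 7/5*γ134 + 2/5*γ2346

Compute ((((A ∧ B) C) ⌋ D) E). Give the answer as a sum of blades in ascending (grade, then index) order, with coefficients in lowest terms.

step 1: 56/15*γ1345 + 16/15*γ23456
step 2: 32/45*γ15 + 112/45*γ256 + 16/45*γ2345 - 56/45*γ13456
step 3: 56/9 - 128/135*γ23
step 4: 64/45*γ2 - 28/3*γ3 + 64/135*γ25 - 28/9*γ35 - 14*γ1456 + 32/15*γ123456
Answer: 64/45*γ2 - 28/3*γ3 + 64/135*γ25 - 28/9*γ35 - 14*γ1456 + 32/15*γ123456


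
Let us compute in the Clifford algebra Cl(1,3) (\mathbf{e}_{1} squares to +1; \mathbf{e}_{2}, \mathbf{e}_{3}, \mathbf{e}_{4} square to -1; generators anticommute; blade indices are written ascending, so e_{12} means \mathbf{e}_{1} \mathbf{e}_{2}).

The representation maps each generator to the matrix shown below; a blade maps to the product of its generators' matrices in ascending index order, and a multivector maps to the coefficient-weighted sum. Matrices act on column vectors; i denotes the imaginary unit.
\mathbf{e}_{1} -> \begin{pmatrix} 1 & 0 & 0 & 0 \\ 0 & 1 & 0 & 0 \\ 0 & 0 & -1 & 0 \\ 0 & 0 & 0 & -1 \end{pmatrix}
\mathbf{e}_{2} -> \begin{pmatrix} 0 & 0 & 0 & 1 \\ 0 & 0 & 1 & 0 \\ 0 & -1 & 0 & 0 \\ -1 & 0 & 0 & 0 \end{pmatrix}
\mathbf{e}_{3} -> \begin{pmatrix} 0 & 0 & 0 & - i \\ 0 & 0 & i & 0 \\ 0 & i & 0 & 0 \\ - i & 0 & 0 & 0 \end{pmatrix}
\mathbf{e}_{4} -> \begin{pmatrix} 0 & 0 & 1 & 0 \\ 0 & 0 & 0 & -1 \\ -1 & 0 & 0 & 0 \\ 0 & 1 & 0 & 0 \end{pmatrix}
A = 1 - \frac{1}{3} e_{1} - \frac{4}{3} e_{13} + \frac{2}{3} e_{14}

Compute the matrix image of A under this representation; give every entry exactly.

Bivector images (products of the table entries): rho(e_{13}) = rho(\mathbf{e}_{1})rho(\mathbf{e}_{3}) = \begin{pmatrix} 0 & 0 & 0 & - i \\ 0 & 0 & i & 0 \\ 0 & - i & 0 & 0 \\ i & 0 & 0 & 0 \end{pmatrix}; rho(e_{14}) = rho(\mathbf{e}_{1})rho(\mathbf{e}_{4}) = \begin{pmatrix} 0 & 0 & 1 & 0 \\ 0 & 0 & 0 & -1 \\ 1 & 0 & 0 & 0 \\ 0 & -1 & 0 & 0 \end{pmatrix}.
M = (1)*1 + (-\frac{1}{3})*rho(e_{1}) + (-\frac{4}{3})*rho(e_{13}) + (\frac{2}{3})*rho(e_{14}), summed entrywise (1 is the identity matrix):
Answer: \begin{pmatrix} \frac{2}{3} & 0 & \frac{2}{3} & \frac{4 i}{3} \\ 0 & \frac{2}{3} & - \frac{4 i}{3} & - \frac{2}{3} \\ \frac{2}{3} & \frac{4 i}{3} & \frac{4}{3} & 0 \\ - \frac{4 i}{3} & - \frac{2}{3} & 0 & \frac{4}{3} \end{pmatrix}


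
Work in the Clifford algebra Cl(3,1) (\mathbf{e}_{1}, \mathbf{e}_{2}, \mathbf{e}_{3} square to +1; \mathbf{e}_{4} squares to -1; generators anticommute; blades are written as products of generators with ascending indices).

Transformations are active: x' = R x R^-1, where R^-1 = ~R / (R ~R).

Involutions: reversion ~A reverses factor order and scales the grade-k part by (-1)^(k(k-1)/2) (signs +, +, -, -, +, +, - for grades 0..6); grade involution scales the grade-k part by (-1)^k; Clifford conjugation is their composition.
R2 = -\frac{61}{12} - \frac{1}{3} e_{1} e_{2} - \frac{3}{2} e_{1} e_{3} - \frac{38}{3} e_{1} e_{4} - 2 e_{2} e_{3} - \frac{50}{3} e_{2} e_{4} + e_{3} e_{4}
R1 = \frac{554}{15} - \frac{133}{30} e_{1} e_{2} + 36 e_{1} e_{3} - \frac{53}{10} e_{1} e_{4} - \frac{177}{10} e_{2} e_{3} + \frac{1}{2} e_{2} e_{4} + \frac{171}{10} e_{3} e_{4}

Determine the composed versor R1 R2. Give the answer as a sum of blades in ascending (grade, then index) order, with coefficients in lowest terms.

Distribute over the grade parts of R1 (each basis-blade product reordered to ascending indices, repeated generators contracted through their squares):
<R1>_0 (= \frac{554}{15}) R2 = -\frac{16897}{90} - \frac{554}{45} e_{1} e_{2} - \frac{277}{5} e_{1} e_{3} - \frac{21052}{45} e_{1} e_{4} - \frac{1108}{15} e_{2} e_{3} - \frac{5540}{9} e_{2} e_{4} + \frac{554}{15} e_{3} e_{4}
<R1>_2 (= -\frac{133}{30} e_{1} e_{2} + 36 e_{1} e_{3} - \frac{53}{10} e_{1} e_{4} - \frac{177}{10} e_{2} e_{3} + \frac{1}{2} e_{2} e_{4} + \frac{171}{10} e_{3} e_{4}) R2 = \frac{4186}{45} + \frac{77671}{360} e_{1} e_{2} + \frac{469}{15} e_{1} e_{3} + \frac{58553}{360} e_{1} e_{4} + \frac{14273}{40} e_{2} e_{3} - \frac{2911}{72} e_{2} e_{4} + \frac{3241}{40} e_{3} e_{4} + \frac{9905}{12} e_{1} e_{2} e_{3} e_{4}
Summing the partial products and collecting blades:
Answer: -\frac{1705}{18} + \frac{24413}{120} e_{1} e_{2} - \frac{362}{15} e_{1} e_{3} - \frac{12207}{40} e_{1} e_{4} + \frac{6791}{24} e_{2} e_{3} - \frac{47231}{72} e_{2} e_{4} + \frac{2831}{24} e_{3} e_{4} + \frac{9905}{12} e_{1} e_{2} e_{3} e_{4}


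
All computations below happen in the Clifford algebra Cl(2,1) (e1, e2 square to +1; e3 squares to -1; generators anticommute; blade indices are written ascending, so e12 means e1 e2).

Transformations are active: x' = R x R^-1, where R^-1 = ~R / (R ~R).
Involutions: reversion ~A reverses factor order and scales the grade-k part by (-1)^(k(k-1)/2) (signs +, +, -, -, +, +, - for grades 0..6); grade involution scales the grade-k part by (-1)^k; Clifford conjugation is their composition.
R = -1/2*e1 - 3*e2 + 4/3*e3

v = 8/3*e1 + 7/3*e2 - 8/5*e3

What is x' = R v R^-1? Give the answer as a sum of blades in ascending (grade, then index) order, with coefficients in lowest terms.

~R = -1/2*e1 - 3*e2 + 4/3*e3, and R ~R = 269/36, so R^-1 = ~R / (269/36).
R v = -31/5 + 41/6*e12 - 124/45*e13 + 76/45*e23
Answer: -7412/4035*e1 + 10673/4035*e2 - 824/1345*e3


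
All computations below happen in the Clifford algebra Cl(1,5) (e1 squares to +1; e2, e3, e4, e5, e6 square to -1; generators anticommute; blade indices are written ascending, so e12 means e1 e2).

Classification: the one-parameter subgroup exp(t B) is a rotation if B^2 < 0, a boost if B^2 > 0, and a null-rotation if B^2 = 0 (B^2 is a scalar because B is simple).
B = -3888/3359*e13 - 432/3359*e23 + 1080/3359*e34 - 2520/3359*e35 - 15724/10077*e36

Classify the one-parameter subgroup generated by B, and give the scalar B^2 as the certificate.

B^2 term by term: the squares give (-3888/3359)^2*(e13)^2 + (-432/3359)^2*(e23)^2 + (1080/3359)^2*(e34)^2 + (-2520/3359)^2*(e35)^2 + (-15724/10077)^2*(e36)^2 = 15116544/11282881*(+1) + 186624/11282881*(-1) + 1166400/11282881*(-1) + 6350400/11282881*(-1) + 247244176/101545929*(-1) = -16/9 (each basis 2-blade squares to minus the product of its generators' squares); cross terms between blades sharing an index anticommute and cancel. So B^2 = -16/9.
Answer: rotation, certificate B^2 = -16/9. The class reads off the invariant scalar -16/9 directly.


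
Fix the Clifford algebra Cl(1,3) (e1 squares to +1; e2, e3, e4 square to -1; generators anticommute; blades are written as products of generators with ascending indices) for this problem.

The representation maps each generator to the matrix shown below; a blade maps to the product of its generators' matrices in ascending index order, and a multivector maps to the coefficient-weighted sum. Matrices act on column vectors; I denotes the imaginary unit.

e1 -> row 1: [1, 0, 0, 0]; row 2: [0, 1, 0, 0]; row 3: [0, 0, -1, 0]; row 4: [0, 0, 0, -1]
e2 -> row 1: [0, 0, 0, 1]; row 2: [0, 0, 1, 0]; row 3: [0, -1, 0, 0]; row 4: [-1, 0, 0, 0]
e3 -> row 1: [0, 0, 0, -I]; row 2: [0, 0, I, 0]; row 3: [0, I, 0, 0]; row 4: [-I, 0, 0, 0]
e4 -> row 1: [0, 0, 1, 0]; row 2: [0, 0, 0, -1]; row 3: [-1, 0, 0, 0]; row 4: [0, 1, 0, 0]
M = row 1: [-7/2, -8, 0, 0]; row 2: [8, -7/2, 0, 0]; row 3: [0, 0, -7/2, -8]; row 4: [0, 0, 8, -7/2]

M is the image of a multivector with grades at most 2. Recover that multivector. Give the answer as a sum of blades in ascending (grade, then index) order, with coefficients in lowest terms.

Method: the blade images are trace-orthogonal — tr(rho(e_A) rho(e_B)^-1) = 4 if A = B and 0 otherwise — and rho(e_A)^-1 = (e_A)^2 * rho(e_A) with (e_A)^2 = +1 or -1, so the coefficient of e_A in the preimage is (e_A)^2 * tr(M rho(e_A))/4.
Nonzero projections over blades of grade <= 2: 1: (1)^2 = +1, tr(M 1) = -14, coefficient -7/2; e2 e4: (e2 e4)^2 = -1, tr(M rho(e2 e4)) = 32, coefficient -8. Every other blade of grade <= 2 projects to 0.
Answer: -7/2 - 8*e2 e4


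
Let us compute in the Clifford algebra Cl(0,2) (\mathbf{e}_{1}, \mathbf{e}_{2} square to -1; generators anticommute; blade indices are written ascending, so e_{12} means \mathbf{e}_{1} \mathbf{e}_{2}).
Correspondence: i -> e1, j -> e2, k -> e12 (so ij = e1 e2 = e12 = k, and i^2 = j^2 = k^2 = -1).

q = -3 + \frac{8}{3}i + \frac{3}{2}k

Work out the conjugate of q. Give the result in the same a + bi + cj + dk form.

In blades: q = -3 + \frac{8}{3} e_{1} + \frac{3}{2} e_{12}.
Conjugation here is Clifford conjugation: the scalar is fixed and the grade-1 and grade-2 blades all flip sign, giving -3 - \frac{8}{3} e_{1} - \frac{3}{2} e_{12}; translating back:
Answer: -3 - \frac{8}{3}i - \frac{3}{2}k
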